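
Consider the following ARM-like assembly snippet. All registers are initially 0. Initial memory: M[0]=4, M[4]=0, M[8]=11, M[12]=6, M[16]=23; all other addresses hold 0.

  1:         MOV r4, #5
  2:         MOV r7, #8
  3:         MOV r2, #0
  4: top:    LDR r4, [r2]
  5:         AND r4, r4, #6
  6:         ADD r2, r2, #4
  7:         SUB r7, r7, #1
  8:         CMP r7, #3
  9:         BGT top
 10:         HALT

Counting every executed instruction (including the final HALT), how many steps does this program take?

after MOV r4, #5: r4=5
after MOV r7, #8: r7=8
after MOV r2, #0: r2=0
after LDR r4, [r2]: r4=M[0]=4
after AND r4, r4, #6: r4=4&6=4
after ADD r2, r2, #4: r2=0+4=4
after SUB r7, r7, #1: r7=8-1=7
CMP r7, #3  (cmp 7,3)
BGT top: taken
after LDR r4, [r2]: r4=M[4]=0
after AND r4, r4, #6: r4=0&6=0
after ADD r2, r2, #4: r2=4+4=8
after SUB r7, r7, #1: r7=7-1=6
CMP r7, #3  (cmp 6,3)
BGT top: taken
after LDR r4, [r2]: r4=M[8]=11
after AND r4, r4, #6: r4=11&6=2
after ADD r2, r2, #4: r2=8+4=12
after SUB r7, r7, #1: r7=6-1=5
CMP r7, #3  (cmp 5,3)
BGT top: taken
after LDR r4, [r2]: r4=M[12]=6
after AND r4, r4, #6: r4=6&6=6
after ADD r2, r2, #4: r2=12+4=16
after SUB r7, r7, #1: r7=5-1=4
CMP r7, #3  (cmp 4,3)
BGT top: taken
after LDR r4, [r2]: r4=M[16]=23
after AND r4, r4, #6: r4=23&6=6
after ADD r2, r2, #4: r2=16+4=20
after SUB r7, r7, #1: r7=4-1=3
CMP r7, #3  (cmp 3,3)
BGT top: not taken
halt.
Total executed instructions: 34.

34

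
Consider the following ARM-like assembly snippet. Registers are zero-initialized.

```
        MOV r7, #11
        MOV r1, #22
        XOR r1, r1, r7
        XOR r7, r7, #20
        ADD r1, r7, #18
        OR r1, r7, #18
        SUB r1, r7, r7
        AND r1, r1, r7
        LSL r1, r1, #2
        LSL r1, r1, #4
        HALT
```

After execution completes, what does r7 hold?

r7=11
r1=22
r1=22^11=29
r7=11^20=31
r1=31+18=49
r1=31|18=31
r1=31-31=0
r1=0&31=0
r1=0<<2=0
r1=0<<4=0
halt.

31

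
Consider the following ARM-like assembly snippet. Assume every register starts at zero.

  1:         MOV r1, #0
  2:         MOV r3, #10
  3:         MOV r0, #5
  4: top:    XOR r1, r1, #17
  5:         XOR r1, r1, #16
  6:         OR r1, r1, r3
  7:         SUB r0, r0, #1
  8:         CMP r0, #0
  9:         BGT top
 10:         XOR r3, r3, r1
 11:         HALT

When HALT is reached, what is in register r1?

r1=0
r3=10
r0=5
r1=0^17=17
r1=17^16=1
r1=1|10=11
r0=5-1=4
CMP r0, #0  (cmp 4,0)
BGT top: taken
r1=11^17=26
r1=26^16=10
r1=10|10=10
r0=4-1=3
CMP r0, #0  (cmp 3,0)
BGT top: taken
r1=10^17=27
r1=27^16=11
r1=11|10=11
r0=3-1=2
CMP r0, #0  (cmp 2,0)
BGT top: taken
r1=11^17=26
r1=26^16=10
r1=10|10=10
r0=2-1=1
CMP r0, #0  (cmp 1,0)
BGT top: taken
r1=10^17=27
r1=27^16=11
r1=11|10=11
r0=1-1=0
CMP r0, #0  (cmp 0,0)
BGT top: not taken
r3=10^11=1
halt.

11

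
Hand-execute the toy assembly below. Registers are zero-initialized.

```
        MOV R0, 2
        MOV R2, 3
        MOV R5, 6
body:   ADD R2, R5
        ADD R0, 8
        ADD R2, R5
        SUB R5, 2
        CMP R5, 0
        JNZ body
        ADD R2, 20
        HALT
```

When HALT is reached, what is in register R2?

47

after MOV R0, 2: R0=2
after MOV R2, 3: R2=3
after MOV R5, 6: R5=6
after ADD R2, R5: R2=3+6=9
after ADD R0, 8: R0=2+8=10
after ADD R2, R5: R2=9+6=15
after SUB R5, 2: R5=6-2=4
CMP R5, 0  (cmp 4,0)
JNZ body: taken
after ADD R2, R5: R2=15+4=19
after ADD R0, 8: R0=10+8=18
after ADD R2, R5: R2=19+4=23
after SUB R5, 2: R5=4-2=2
CMP R5, 0  (cmp 2,0)
JNZ body: taken
after ADD R2, R5: R2=23+2=25
after ADD R0, 8: R0=18+8=26
after ADD R2, R5: R2=25+2=27
after SUB R5, 2: R5=2-2=0
CMP R5, 0  (cmp 0,0)
JNZ body: not taken
after ADD R2, 20: R2=27+20=47
halt.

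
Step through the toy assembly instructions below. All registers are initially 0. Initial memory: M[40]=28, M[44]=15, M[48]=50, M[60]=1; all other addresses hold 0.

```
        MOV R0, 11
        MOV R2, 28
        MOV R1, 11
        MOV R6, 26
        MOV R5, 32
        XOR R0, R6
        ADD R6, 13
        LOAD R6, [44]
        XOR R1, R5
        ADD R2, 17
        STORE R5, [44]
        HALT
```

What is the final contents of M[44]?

after MOV R0, 11: R0=11
after MOV R2, 28: R2=28
after MOV R1, 11: R1=11
after MOV R6, 26: R6=26
after MOV R5, 32: R5=32
after XOR R0, R6: R0=11^26=17
after ADD R6, 13: R6=26+13=39
after LOAD R6, [44]: R6=M[44]=15
after XOR R1, R5: R1=11^32=43
after ADD R2, 17: R2=28+17=45
STORE R5, [44] → M[44]=32
halt.

32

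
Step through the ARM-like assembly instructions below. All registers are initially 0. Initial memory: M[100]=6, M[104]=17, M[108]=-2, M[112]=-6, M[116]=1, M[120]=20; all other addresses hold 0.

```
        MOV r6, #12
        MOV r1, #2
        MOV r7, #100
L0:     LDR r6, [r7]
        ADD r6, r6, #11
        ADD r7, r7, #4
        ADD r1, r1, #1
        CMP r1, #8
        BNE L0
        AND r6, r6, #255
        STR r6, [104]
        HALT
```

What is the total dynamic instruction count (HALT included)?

MOV r6, #12 → r6=12
MOV r1, #2 → r1=2
MOV r7, #100 → r7=100
LDR r6, [r7] → r6=M[100]=6
ADD r6, r6, #11 → r6=6+11=17
ADD r7, r7, #4 → r7=100+4=104
ADD r1, r1, #1 → r1=2+1=3
CMP r1, #8  (cmp 3,8)
BNE L0: taken
LDR r6, [r7] → r6=M[104]=17
ADD r6, r6, #11 → r6=17+11=28
ADD r7, r7, #4 → r7=104+4=108
ADD r1, r1, #1 → r1=3+1=4
CMP r1, #8  (cmp 4,8)
BNE L0: taken
LDR r6, [r7] → r6=M[108]=-2
ADD r6, r6, #11 → r6=(-2)+11=9
ADD r7, r7, #4 → r7=108+4=112
ADD r1, r1, #1 → r1=4+1=5
CMP r1, #8  (cmp 5,8)
BNE L0: taken
LDR r6, [r7] → r6=M[112]=-6
ADD r6, r6, #11 → r6=(-6)+11=5
ADD r7, r7, #4 → r7=112+4=116
ADD r1, r1, #1 → r1=5+1=6
CMP r1, #8  (cmp 6,8)
BNE L0: taken
LDR r6, [r7] → r6=M[116]=1
ADD r6, r6, #11 → r6=1+11=12
ADD r7, r7, #4 → r7=116+4=120
ADD r1, r1, #1 → r1=6+1=7
CMP r1, #8  (cmp 7,8)
BNE L0: taken
LDR r6, [r7] → r6=M[120]=20
ADD r6, r6, #11 → r6=20+11=31
ADD r7, r7, #4 → r7=120+4=124
ADD r1, r1, #1 → r1=7+1=8
CMP r1, #8  (cmp 8,8)
BNE L0: not taken
AND r6, r6, #255 → r6=31&255=31
STR r6, [104] → M[104]=31
halt.
Total executed instructions: 42.

42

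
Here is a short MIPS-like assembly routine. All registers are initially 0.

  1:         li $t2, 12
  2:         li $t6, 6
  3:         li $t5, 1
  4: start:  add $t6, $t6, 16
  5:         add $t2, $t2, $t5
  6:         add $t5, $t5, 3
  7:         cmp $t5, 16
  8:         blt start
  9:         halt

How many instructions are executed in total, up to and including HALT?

li $t2, 12 → $t2=12
li $t6, 6 → $t6=6
li $t5, 1 → $t5=1
add $t6, $t6, 16 → $t6=6+16=22
add $t2, $t2, $t5 → $t2=12+1=13
add $t5, $t5, 3 → $t5=1+3=4
cmp $t5, 16  (cmp 4,16)
blt start: taken
add $t6, $t6, 16 → $t6=22+16=38
add $t2, $t2, $t5 → $t2=13+4=17
add $t5, $t5, 3 → $t5=4+3=7
cmp $t5, 16  (cmp 7,16)
blt start: taken
add $t6, $t6, 16 → $t6=38+16=54
add $t2, $t2, $t5 → $t2=17+7=24
add $t5, $t5, 3 → $t5=7+3=10
cmp $t5, 16  (cmp 10,16)
blt start: taken
add $t6, $t6, 16 → $t6=54+16=70
add $t2, $t2, $t5 → $t2=24+10=34
add $t5, $t5, 3 → $t5=10+3=13
cmp $t5, 16  (cmp 13,16)
blt start: taken
add $t6, $t6, 16 → $t6=70+16=86
add $t2, $t2, $t5 → $t2=34+13=47
add $t5, $t5, 3 → $t5=13+3=16
cmp $t5, 16  (cmp 16,16)
blt start: not taken
halt.
Total executed instructions: 29.

29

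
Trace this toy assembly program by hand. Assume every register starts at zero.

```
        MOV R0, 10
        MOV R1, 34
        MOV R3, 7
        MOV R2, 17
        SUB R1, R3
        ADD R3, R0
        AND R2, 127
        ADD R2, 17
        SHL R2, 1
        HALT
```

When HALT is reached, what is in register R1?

27

MOV R0, 10 → R0=10
MOV R1, 34 → R1=34
MOV R3, 7 → R3=7
MOV R2, 17 → R2=17
SUB R1, R3 → R1=34-7=27
ADD R3, R0 → R3=7+10=17
AND R2, 127 → R2=17&127=17
ADD R2, 17 → R2=17+17=34
SHL R2, 1 → R2=34<<1=68
halt.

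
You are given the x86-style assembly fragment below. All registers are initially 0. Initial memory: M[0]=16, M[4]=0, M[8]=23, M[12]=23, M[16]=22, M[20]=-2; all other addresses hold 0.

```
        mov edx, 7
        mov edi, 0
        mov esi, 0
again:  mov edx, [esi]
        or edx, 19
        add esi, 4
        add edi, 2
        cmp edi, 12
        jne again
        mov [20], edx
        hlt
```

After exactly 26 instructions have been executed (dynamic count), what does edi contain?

edx=7
edi=0
esi=0
edx=M[0]=16
edx=16|19=19
esi=0+4=4
edi=0+2=2
cmp edi, 12  (cmp 2,12)
jne again: taken
edx=M[4]=0
edx=0|19=19
esi=4+4=8
edi=2+2=4
cmp edi, 12  (cmp 4,12)
jne again: taken
edx=M[8]=23
edx=23|19=23
esi=8+4=12
edi=4+2=6
cmp edi, 12  (cmp 6,12)
jne again: taken
edx=M[12]=23
edx=23|19=23
esi=12+4=16
edi=6+2=8
cmp edi, 12  (cmp 8,12)
After step 26: edi = 8.

8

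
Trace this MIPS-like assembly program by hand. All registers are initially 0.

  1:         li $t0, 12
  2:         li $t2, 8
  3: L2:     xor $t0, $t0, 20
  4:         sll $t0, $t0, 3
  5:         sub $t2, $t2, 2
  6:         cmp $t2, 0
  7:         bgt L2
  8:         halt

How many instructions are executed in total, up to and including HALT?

li $t0, 12 → $t0=12
li $t2, 8 → $t2=8
xor $t0, $t0, 20 → $t0=12^20=24
sll $t0, $t0, 3 → $t0=24<<3=192
sub $t2, $t2, 2 → $t2=8-2=6
cmp $t2, 0  (cmp 6,0)
bgt L2: taken
xor $t0, $t0, 20 → $t0=192^20=212
sll $t0, $t0, 3 → $t0=212<<3=1696
sub $t2, $t2, 2 → $t2=6-2=4
cmp $t2, 0  (cmp 4,0)
bgt L2: taken
xor $t0, $t0, 20 → $t0=1696^20=1716
sll $t0, $t0, 3 → $t0=1716<<3=13728
sub $t2, $t2, 2 → $t2=4-2=2
cmp $t2, 0  (cmp 2,0)
bgt L2: taken
xor $t0, $t0, 20 → $t0=13728^20=13748
sll $t0, $t0, 3 → $t0=13748<<3=109984
sub $t2, $t2, 2 → $t2=2-2=0
cmp $t2, 0  (cmp 0,0)
bgt L2: not taken
halt.
Total executed instructions: 23.

23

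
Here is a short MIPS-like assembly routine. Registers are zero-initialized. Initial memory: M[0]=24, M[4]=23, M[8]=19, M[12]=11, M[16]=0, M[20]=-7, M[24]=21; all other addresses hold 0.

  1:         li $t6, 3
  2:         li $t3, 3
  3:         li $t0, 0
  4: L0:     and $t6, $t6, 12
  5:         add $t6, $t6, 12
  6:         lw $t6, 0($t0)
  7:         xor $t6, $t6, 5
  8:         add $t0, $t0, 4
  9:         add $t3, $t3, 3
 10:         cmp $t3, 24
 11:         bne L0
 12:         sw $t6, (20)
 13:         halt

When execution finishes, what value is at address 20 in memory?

after li $t6, 3: $t6=3
after li $t3, 3: $t3=3
after li $t0, 0: $t0=0
after and $t6, $t6, 12: $t6=3&12=0
after add $t6, $t6, 12: $t6=0+12=12
after lw $t6, 0($t0): $t6=M[0]=24
after xor $t6, $t6, 5: $t6=24^5=29
after add $t0, $t0, 4: $t0=0+4=4
after add $t3, $t3, 3: $t3=3+3=6
cmp $t3, 24  (cmp 6,24)
bne L0: taken
after and $t6, $t6, 12: $t6=29&12=12
after add $t6, $t6, 12: $t6=12+12=24
after lw $t6, 0($t0): $t6=M[4]=23
after xor $t6, $t6, 5: $t6=23^5=18
after add $t0, $t0, 4: $t0=4+4=8
after add $t3, $t3, 3: $t3=6+3=9
cmp $t3, 24  (cmp 9,24)
bne L0: taken
after and $t6, $t6, 12: $t6=18&12=0
after add $t6, $t6, 12: $t6=0+12=12
after lw $t6, 0($t0): $t6=M[8]=19
after xor $t6, $t6, 5: $t6=19^5=22
after add $t0, $t0, 4: $t0=8+4=12
after add $t3, $t3, 3: $t3=9+3=12
cmp $t3, 24  (cmp 12,24)
bne L0: taken
after and $t6, $t6, 12: $t6=22&12=4
after add $t6, $t6, 12: $t6=4+12=16
after lw $t6, 0($t0): $t6=M[12]=11
after xor $t6, $t6, 5: $t6=11^5=14
after add $t0, $t0, 4: $t0=12+4=16
after add $t3, $t3, 3: $t3=12+3=15
cmp $t3, 24  (cmp 15,24)
bne L0: taken
after and $t6, $t6, 12: $t6=14&12=12
after add $t6, $t6, 12: $t6=12+12=24
after lw $t6, 0($t0): $t6=M[16]=0
after xor $t6, $t6, 5: $t6=0^5=5
after add $t0, $t0, 4: $t0=16+4=20
after add $t3, $t3, 3: $t3=15+3=18
cmp $t3, 24  (cmp 18,24)
bne L0: taken
after and $t6, $t6, 12: $t6=5&12=4
after add $t6, $t6, 12: $t6=4+12=16
after lw $t6, 0($t0): $t6=M[20]=-7
after xor $t6, $t6, 5: $t6=(-7)^5=-4
after add $t0, $t0, 4: $t0=20+4=24
after add $t3, $t3, 3: $t3=18+3=21
cmp $t3, 24  (cmp 21,24)
bne L0: taken
after and $t6, $t6, 12: $t6=(-4)&12=12
after add $t6, $t6, 12: $t6=12+12=24
after lw $t6, 0($t0): $t6=M[24]=21
after xor $t6, $t6, 5: $t6=21^5=16
after add $t0, $t0, 4: $t0=24+4=28
after add $t3, $t3, 3: $t3=21+3=24
cmp $t3, 24  (cmp 24,24)
bne L0: not taken
sw $t6, (20) → M[20]=16
halt.

16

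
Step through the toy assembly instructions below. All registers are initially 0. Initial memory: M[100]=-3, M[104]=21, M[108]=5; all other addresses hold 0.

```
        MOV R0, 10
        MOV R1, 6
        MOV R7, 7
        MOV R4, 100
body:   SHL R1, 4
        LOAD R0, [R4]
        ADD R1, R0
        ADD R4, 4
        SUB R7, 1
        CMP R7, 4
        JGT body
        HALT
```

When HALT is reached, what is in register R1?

24149

after MOV R0, 10: R0=10
after MOV R1, 6: R1=6
after MOV R7, 7: R7=7
after MOV R4, 100: R4=100
after SHL R1, 4: R1=6<<4=96
after LOAD R0, [R4]: R0=M[100]=-3
after ADD R1, R0: R1=96+(-3)=93
after ADD R4, 4: R4=100+4=104
after SUB R7, 1: R7=7-1=6
CMP R7, 4  (cmp 6,4)
JGT body: taken
after SHL R1, 4: R1=93<<4=1488
after LOAD R0, [R4]: R0=M[104]=21
after ADD R1, R0: R1=1488+21=1509
after ADD R4, 4: R4=104+4=108
after SUB R7, 1: R7=6-1=5
CMP R7, 4  (cmp 5,4)
JGT body: taken
after SHL R1, 4: R1=1509<<4=24144
after LOAD R0, [R4]: R0=M[108]=5
after ADD R1, R0: R1=24144+5=24149
after ADD R4, 4: R4=108+4=112
after SUB R7, 1: R7=5-1=4
CMP R7, 4  (cmp 4,4)
JGT body: not taken
halt.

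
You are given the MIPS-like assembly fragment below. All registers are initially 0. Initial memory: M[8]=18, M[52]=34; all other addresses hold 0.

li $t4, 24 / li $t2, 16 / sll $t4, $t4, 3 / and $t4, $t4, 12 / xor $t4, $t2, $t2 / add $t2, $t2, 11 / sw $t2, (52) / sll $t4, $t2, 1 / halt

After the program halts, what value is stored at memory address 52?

after li $t4, 24: $t4=24
after li $t2, 16: $t2=16
after sll $t4, $t4, 3: $t4=24<<3=192
after and $t4, $t4, 12: $t4=192&12=0
after xor $t4, $t2, $t2: $t4=16^16=0
after add $t2, $t2, 11: $t2=16+11=27
sw $t2, (52) → M[52]=27
after sll $t4, $t2, 1: $t4=27<<1=54
halt.

27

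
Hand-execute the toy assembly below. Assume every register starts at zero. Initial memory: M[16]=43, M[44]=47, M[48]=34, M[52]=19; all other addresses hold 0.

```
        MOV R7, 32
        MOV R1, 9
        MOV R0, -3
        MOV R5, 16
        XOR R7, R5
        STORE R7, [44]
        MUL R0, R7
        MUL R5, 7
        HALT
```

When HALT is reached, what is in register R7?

48

MOV R7, 32 → R7=32
MOV R1, 9 → R1=9
MOV R0, -3 → R0=-3
MOV R5, 16 → R5=16
XOR R7, R5 → R7=32^16=48
STORE R7, [44] → M[44]=48
MUL R0, R7 → R0=(-3)*48=-144
MUL R5, 7 → R5=16*7=112
halt.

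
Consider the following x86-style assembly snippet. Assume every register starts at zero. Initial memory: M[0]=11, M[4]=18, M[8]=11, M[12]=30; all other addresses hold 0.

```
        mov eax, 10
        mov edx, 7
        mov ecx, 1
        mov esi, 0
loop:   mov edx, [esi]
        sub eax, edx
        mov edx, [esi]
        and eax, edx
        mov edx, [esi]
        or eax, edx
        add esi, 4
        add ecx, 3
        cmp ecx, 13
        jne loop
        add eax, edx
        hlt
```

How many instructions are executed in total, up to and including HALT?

46

eax=10
edx=7
ecx=1
esi=0
edx=M[0]=11
eax=10-11=-1
edx=M[0]=11
eax=(-1)&11=11
edx=M[0]=11
eax=11|11=11
esi=0+4=4
ecx=1+3=4
cmp ecx, 13  (cmp 4,13)
jne loop: taken
edx=M[4]=18
eax=11-18=-7
edx=M[4]=18
eax=(-7)&18=16
edx=M[4]=18
eax=16|18=18
esi=4+4=8
ecx=4+3=7
cmp ecx, 13  (cmp 7,13)
jne loop: taken
edx=M[8]=11
eax=18-11=7
edx=M[8]=11
eax=7&11=3
edx=M[8]=11
eax=3|11=11
esi=8+4=12
ecx=7+3=10
cmp ecx, 13  (cmp 10,13)
jne loop: taken
edx=M[12]=30
eax=11-30=-19
edx=M[12]=30
eax=(-19)&30=12
edx=M[12]=30
eax=12|30=30
esi=12+4=16
ecx=10+3=13
cmp ecx, 13  (cmp 13,13)
jne loop: not taken
eax=30+30=60
halt.
Total executed instructions: 46.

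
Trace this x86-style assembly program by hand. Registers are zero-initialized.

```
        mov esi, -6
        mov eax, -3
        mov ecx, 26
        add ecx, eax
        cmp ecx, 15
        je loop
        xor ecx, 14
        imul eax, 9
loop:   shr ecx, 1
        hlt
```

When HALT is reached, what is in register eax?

-27

mov esi, -6 → esi=-6
mov eax, -3 → eax=-3
mov ecx, 26 → ecx=26
add ecx, eax → ecx=26+(-3)=23
cmp ecx, 15  (cmp 23,15)
je loop: not taken
xor ecx, 14 → ecx=23^14=25
imul eax, 9 → eax=(-3)*9=-27
shr ecx, 1 → ecx=25>>1=12
halt.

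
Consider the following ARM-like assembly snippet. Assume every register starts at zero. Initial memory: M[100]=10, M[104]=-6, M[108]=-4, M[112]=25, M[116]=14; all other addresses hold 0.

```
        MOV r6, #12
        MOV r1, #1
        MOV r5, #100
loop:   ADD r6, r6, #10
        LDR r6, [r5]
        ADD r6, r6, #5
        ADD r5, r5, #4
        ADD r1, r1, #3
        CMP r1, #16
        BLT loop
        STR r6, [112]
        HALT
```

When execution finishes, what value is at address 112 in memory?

after MOV r6, #12: r6=12
after MOV r1, #1: r1=1
after MOV r5, #100: r5=100
after ADD r6, r6, #10: r6=12+10=22
after LDR r6, [r5]: r6=M[100]=10
after ADD r6, r6, #5: r6=10+5=15
after ADD r5, r5, #4: r5=100+4=104
after ADD r1, r1, #3: r1=1+3=4
CMP r1, #16  (cmp 4,16)
BLT loop: taken
after ADD r6, r6, #10: r6=15+10=25
after LDR r6, [r5]: r6=M[104]=-6
after ADD r6, r6, #5: r6=(-6)+5=-1
after ADD r5, r5, #4: r5=104+4=108
after ADD r1, r1, #3: r1=4+3=7
CMP r1, #16  (cmp 7,16)
BLT loop: taken
after ADD r6, r6, #10: r6=(-1)+10=9
after LDR r6, [r5]: r6=M[108]=-4
after ADD r6, r6, #5: r6=(-4)+5=1
after ADD r5, r5, #4: r5=108+4=112
after ADD r1, r1, #3: r1=7+3=10
CMP r1, #16  (cmp 10,16)
BLT loop: taken
after ADD r6, r6, #10: r6=1+10=11
after LDR r6, [r5]: r6=M[112]=25
after ADD r6, r6, #5: r6=25+5=30
after ADD r5, r5, #4: r5=112+4=116
after ADD r1, r1, #3: r1=10+3=13
CMP r1, #16  (cmp 13,16)
BLT loop: taken
after ADD r6, r6, #10: r6=30+10=40
after LDR r6, [r5]: r6=M[116]=14
after ADD r6, r6, #5: r6=14+5=19
after ADD r5, r5, #4: r5=116+4=120
after ADD r1, r1, #3: r1=13+3=16
CMP r1, #16  (cmp 16,16)
BLT loop: not taken
STR r6, [112] → M[112]=19
halt.

19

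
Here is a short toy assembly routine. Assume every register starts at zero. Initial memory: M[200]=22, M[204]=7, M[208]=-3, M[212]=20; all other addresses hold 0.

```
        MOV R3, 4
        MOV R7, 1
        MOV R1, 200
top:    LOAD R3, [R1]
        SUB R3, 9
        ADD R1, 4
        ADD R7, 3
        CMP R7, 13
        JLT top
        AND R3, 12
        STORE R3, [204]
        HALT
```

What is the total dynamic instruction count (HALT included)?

30

R3=4
R7=1
R1=200
R3=M[200]=22
R3=22-9=13
R1=200+4=204
R7=1+3=4
CMP R7, 13  (cmp 4,13)
JLT top: taken
R3=M[204]=7
R3=7-9=-2
R1=204+4=208
R7=4+3=7
CMP R7, 13  (cmp 7,13)
JLT top: taken
R3=M[208]=-3
R3=(-3)-9=-12
R1=208+4=212
R7=7+3=10
CMP R7, 13  (cmp 10,13)
JLT top: taken
R3=M[212]=20
R3=20-9=11
R1=212+4=216
R7=10+3=13
CMP R7, 13  (cmp 13,13)
JLT top: not taken
R3=11&12=8
STORE R3, [204] → M[204]=8
halt.
Total executed instructions: 30.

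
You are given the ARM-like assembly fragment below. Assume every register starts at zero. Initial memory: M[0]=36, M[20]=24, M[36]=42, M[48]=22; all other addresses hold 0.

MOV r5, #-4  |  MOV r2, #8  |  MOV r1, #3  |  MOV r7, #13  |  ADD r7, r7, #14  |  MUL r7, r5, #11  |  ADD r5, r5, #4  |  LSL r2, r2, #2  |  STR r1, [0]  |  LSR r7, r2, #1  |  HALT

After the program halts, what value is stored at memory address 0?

3

r5=-4
r2=8
r1=3
r7=13
r7=13+14=27
r7=(-4)*11=-44
r5=(-4)+4=0
r2=8<<2=32
STR r1, [0] → M[0]=3
r7=32>>1=16
halt.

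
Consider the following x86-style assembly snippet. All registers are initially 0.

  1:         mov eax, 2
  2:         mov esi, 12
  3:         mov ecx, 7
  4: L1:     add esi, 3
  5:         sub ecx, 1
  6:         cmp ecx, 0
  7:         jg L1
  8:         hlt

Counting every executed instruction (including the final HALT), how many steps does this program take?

32

eax=2
esi=12
ecx=7
esi=12+3=15
ecx=7-1=6
cmp ecx, 0  (cmp 6,0)
jg L1: taken
esi=15+3=18
ecx=6-1=5
cmp ecx, 0  (cmp 5,0)
jg L1: taken
esi=18+3=21
ecx=5-1=4
cmp ecx, 0  (cmp 4,0)
jg L1: taken
esi=21+3=24
ecx=4-1=3
cmp ecx, 0  (cmp 3,0)
jg L1: taken
esi=24+3=27
ecx=3-1=2
cmp ecx, 0  (cmp 2,0)
jg L1: taken
esi=27+3=30
ecx=2-1=1
cmp ecx, 0  (cmp 1,0)
jg L1: taken
esi=30+3=33
ecx=1-1=0
cmp ecx, 0  (cmp 0,0)
jg L1: not taken
halt.
Total executed instructions: 32.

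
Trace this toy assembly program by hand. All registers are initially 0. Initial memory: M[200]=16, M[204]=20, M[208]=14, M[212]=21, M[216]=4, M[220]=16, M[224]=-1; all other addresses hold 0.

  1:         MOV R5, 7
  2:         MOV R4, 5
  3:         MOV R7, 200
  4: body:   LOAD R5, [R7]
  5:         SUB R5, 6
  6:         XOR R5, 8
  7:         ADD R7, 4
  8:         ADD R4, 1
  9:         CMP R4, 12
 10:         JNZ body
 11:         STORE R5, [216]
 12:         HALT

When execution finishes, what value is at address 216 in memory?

-15

after MOV R5, 7: R5=7
after MOV R4, 5: R4=5
after MOV R7, 200: R7=200
after LOAD R5, [R7]: R5=M[200]=16
after SUB R5, 6: R5=16-6=10
after XOR R5, 8: R5=10^8=2
after ADD R7, 4: R7=200+4=204
after ADD R4, 1: R4=5+1=6
CMP R4, 12  (cmp 6,12)
JNZ body: taken
after LOAD R5, [R7]: R5=M[204]=20
after SUB R5, 6: R5=20-6=14
after XOR R5, 8: R5=14^8=6
after ADD R7, 4: R7=204+4=208
after ADD R4, 1: R4=6+1=7
CMP R4, 12  (cmp 7,12)
JNZ body: taken
after LOAD R5, [R7]: R5=M[208]=14
after SUB R5, 6: R5=14-6=8
after XOR R5, 8: R5=8^8=0
after ADD R7, 4: R7=208+4=212
after ADD R4, 1: R4=7+1=8
CMP R4, 12  (cmp 8,12)
JNZ body: taken
after LOAD R5, [R7]: R5=M[212]=21
after SUB R5, 6: R5=21-6=15
after XOR R5, 8: R5=15^8=7
after ADD R7, 4: R7=212+4=216
after ADD R4, 1: R4=8+1=9
CMP R4, 12  (cmp 9,12)
JNZ body: taken
after LOAD R5, [R7]: R5=M[216]=4
after SUB R5, 6: R5=4-6=-2
after XOR R5, 8: R5=(-2)^8=-10
after ADD R7, 4: R7=216+4=220
after ADD R4, 1: R4=9+1=10
CMP R4, 12  (cmp 10,12)
JNZ body: taken
after LOAD R5, [R7]: R5=M[220]=16
after SUB R5, 6: R5=16-6=10
after XOR R5, 8: R5=10^8=2
after ADD R7, 4: R7=220+4=224
after ADD R4, 1: R4=10+1=11
CMP R4, 12  (cmp 11,12)
JNZ body: taken
after LOAD R5, [R7]: R5=M[224]=-1
after SUB R5, 6: R5=(-1)-6=-7
after XOR R5, 8: R5=(-7)^8=-15
after ADD R7, 4: R7=224+4=228
after ADD R4, 1: R4=11+1=12
CMP R4, 12  (cmp 12,12)
JNZ body: not taken
STORE R5, [216] → M[216]=-15
halt.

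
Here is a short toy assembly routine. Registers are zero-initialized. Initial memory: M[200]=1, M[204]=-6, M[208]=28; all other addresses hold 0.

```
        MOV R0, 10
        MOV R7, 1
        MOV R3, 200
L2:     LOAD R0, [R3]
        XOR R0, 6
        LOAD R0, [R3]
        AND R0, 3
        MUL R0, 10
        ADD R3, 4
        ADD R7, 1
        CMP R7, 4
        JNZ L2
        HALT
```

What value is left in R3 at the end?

R0=10
R7=1
R3=200
R0=M[200]=1
R0=1^6=7
R0=M[200]=1
R0=1&3=1
R0=1*10=10
R3=200+4=204
R7=1+1=2
CMP R7, 4  (cmp 2,4)
JNZ L2: taken
R0=M[204]=-6
R0=(-6)^6=-4
R0=M[204]=-6
R0=(-6)&3=2
R0=2*10=20
R3=204+4=208
R7=2+1=3
CMP R7, 4  (cmp 3,4)
JNZ L2: taken
R0=M[208]=28
R0=28^6=26
R0=M[208]=28
R0=28&3=0
R0=0*10=0
R3=208+4=212
R7=3+1=4
CMP R7, 4  (cmp 4,4)
JNZ L2: not taken
halt.

212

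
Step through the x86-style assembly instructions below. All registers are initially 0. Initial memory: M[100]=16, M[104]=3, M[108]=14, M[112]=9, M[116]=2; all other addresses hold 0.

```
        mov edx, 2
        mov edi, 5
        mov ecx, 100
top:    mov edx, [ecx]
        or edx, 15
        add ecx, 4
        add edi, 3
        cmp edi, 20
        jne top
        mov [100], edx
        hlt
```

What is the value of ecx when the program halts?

120

mov edx, 2 → edx=2
mov edi, 5 → edi=5
mov ecx, 100 → ecx=100
mov edx, [ecx] → edx=M[100]=16
or edx, 15 → edx=16|15=31
add ecx, 4 → ecx=100+4=104
add edi, 3 → edi=5+3=8
cmp edi, 20  (cmp 8,20)
jne top: taken
mov edx, [ecx] → edx=M[104]=3
or edx, 15 → edx=3|15=15
add ecx, 4 → ecx=104+4=108
add edi, 3 → edi=8+3=11
cmp edi, 20  (cmp 11,20)
jne top: taken
mov edx, [ecx] → edx=M[108]=14
or edx, 15 → edx=14|15=15
add ecx, 4 → ecx=108+4=112
add edi, 3 → edi=11+3=14
cmp edi, 20  (cmp 14,20)
jne top: taken
mov edx, [ecx] → edx=M[112]=9
or edx, 15 → edx=9|15=15
add ecx, 4 → ecx=112+4=116
add edi, 3 → edi=14+3=17
cmp edi, 20  (cmp 17,20)
jne top: taken
mov edx, [ecx] → edx=M[116]=2
or edx, 15 → edx=2|15=15
add ecx, 4 → ecx=116+4=120
add edi, 3 → edi=17+3=20
cmp edi, 20  (cmp 20,20)
jne top: not taken
mov [100], edx → M[100]=15
halt.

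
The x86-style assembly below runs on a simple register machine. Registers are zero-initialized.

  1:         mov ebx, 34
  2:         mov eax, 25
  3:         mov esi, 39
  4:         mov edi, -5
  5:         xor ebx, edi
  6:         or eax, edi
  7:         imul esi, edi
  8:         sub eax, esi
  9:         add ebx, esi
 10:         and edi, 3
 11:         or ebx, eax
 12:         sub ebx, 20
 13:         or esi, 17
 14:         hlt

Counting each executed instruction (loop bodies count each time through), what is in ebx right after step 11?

ebx=34
eax=25
esi=39
edi=-5
ebx=34^(-5)=-39
eax=25|(-5)=-5
esi=39*(-5)=-195
eax=(-5)-(-195)=190
ebx=(-39)+(-195)=-234
edi=(-5)&3=3
ebx=(-234)|190=-66
After step 11: ebx = -66.

-66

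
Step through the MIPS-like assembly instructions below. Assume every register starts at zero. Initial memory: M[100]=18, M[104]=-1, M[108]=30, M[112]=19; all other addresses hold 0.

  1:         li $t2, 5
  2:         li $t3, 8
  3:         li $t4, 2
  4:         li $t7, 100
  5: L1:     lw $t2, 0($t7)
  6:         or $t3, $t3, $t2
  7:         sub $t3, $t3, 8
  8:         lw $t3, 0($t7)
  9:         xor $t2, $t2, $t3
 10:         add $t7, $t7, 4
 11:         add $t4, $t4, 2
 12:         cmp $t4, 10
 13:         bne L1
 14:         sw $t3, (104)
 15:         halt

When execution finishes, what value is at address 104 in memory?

after li $t2, 5: $t2=5
after li $t3, 8: $t3=8
after li $t4, 2: $t4=2
after li $t7, 100: $t7=100
after lw $t2, 0($t7): $t2=M[100]=18
after or $t3, $t3, $t2: $t3=8|18=26
after sub $t3, $t3, 8: $t3=26-8=18
after lw $t3, 0($t7): $t3=M[100]=18
after xor $t2, $t2, $t3: $t2=18^18=0
after add $t7, $t7, 4: $t7=100+4=104
after add $t4, $t4, 2: $t4=2+2=4
cmp $t4, 10  (cmp 4,10)
bne L1: taken
after lw $t2, 0($t7): $t2=M[104]=-1
after or $t3, $t3, $t2: $t3=18|(-1)=-1
after sub $t3, $t3, 8: $t3=(-1)-8=-9
after lw $t3, 0($t7): $t3=M[104]=-1
after xor $t2, $t2, $t3: $t2=(-1)^(-1)=0
after add $t7, $t7, 4: $t7=104+4=108
after add $t4, $t4, 2: $t4=4+2=6
cmp $t4, 10  (cmp 6,10)
bne L1: taken
after lw $t2, 0($t7): $t2=M[108]=30
after or $t3, $t3, $t2: $t3=(-1)|30=-1
after sub $t3, $t3, 8: $t3=(-1)-8=-9
after lw $t3, 0($t7): $t3=M[108]=30
after xor $t2, $t2, $t3: $t2=30^30=0
after add $t7, $t7, 4: $t7=108+4=112
after add $t4, $t4, 2: $t4=6+2=8
cmp $t4, 10  (cmp 8,10)
bne L1: taken
after lw $t2, 0($t7): $t2=M[112]=19
after or $t3, $t3, $t2: $t3=30|19=31
after sub $t3, $t3, 8: $t3=31-8=23
after lw $t3, 0($t7): $t3=M[112]=19
after xor $t2, $t2, $t3: $t2=19^19=0
after add $t7, $t7, 4: $t7=112+4=116
after add $t4, $t4, 2: $t4=8+2=10
cmp $t4, 10  (cmp 10,10)
bne L1: not taken
sw $t3, (104) → M[104]=19
halt.

19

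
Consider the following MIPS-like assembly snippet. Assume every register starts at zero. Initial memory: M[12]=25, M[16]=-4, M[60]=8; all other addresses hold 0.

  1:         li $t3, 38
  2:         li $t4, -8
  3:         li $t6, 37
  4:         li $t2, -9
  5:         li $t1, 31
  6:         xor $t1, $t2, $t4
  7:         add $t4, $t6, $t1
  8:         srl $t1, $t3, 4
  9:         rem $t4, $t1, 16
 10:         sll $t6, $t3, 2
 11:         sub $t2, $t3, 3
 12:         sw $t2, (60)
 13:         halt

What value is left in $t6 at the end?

after li $t3, 38: $t3=38
after li $t4, -8: $t4=-8
after li $t6, 37: $t6=37
after li $t2, -9: $t2=-9
after li $t1, 31: $t1=31
after xor $t1, $t2, $t4: $t1=(-9)^(-8)=15
after add $t4, $t6, $t1: $t4=37+15=52
after srl $t1, $t3, 4: $t1=38>>4=2
after rem $t4, $t1, 16: $t4=2%16=2
after sll $t6, $t3, 2: $t6=38<<2=152
after sub $t2, $t3, 3: $t2=38-3=35
sw $t2, (60) → M[60]=35
halt.

152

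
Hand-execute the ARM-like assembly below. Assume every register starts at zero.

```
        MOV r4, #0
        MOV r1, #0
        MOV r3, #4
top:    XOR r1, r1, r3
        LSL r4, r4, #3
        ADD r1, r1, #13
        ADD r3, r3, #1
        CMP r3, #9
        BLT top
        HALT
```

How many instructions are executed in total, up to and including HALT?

after MOV r4, #0: r4=0
after MOV r1, #0: r1=0
after MOV r3, #4: r3=4
after XOR r1, r1, r3: r1=0^4=4
after LSL r4, r4, #3: r4=0<<3=0
after ADD r1, r1, #13: r1=4+13=17
after ADD r3, r3, #1: r3=4+1=5
CMP r3, #9  (cmp 5,9)
BLT top: taken
after XOR r1, r1, r3: r1=17^5=20
after LSL r4, r4, #3: r4=0<<3=0
after ADD r1, r1, #13: r1=20+13=33
after ADD r3, r3, #1: r3=5+1=6
CMP r3, #9  (cmp 6,9)
BLT top: taken
after XOR r1, r1, r3: r1=33^6=39
after LSL r4, r4, #3: r4=0<<3=0
after ADD r1, r1, #13: r1=39+13=52
after ADD r3, r3, #1: r3=6+1=7
CMP r3, #9  (cmp 7,9)
BLT top: taken
after XOR r1, r1, r3: r1=52^7=51
after LSL r4, r4, #3: r4=0<<3=0
after ADD r1, r1, #13: r1=51+13=64
after ADD r3, r3, #1: r3=7+1=8
CMP r3, #9  (cmp 8,9)
BLT top: taken
after XOR r1, r1, r3: r1=64^8=72
after LSL r4, r4, #3: r4=0<<3=0
after ADD r1, r1, #13: r1=72+13=85
after ADD r3, r3, #1: r3=8+1=9
CMP r3, #9  (cmp 9,9)
BLT top: not taken
halt.
Total executed instructions: 34.

34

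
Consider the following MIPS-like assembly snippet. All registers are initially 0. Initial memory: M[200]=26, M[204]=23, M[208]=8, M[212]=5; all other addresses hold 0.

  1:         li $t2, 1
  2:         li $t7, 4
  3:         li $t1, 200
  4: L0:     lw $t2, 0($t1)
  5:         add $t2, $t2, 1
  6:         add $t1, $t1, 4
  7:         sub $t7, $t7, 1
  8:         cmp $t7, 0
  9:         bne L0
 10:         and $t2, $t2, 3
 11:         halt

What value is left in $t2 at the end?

$t2=1
$t7=4
$t1=200
$t2=M[200]=26
$t2=26+1=27
$t1=200+4=204
$t7=4-1=3
cmp $t7, 0  (cmp 3,0)
bne L0: taken
$t2=M[204]=23
$t2=23+1=24
$t1=204+4=208
$t7=3-1=2
cmp $t7, 0  (cmp 2,0)
bne L0: taken
$t2=M[208]=8
$t2=8+1=9
$t1=208+4=212
$t7=2-1=1
cmp $t7, 0  (cmp 1,0)
bne L0: taken
$t2=M[212]=5
$t2=5+1=6
$t1=212+4=216
$t7=1-1=0
cmp $t7, 0  (cmp 0,0)
bne L0: not taken
$t2=6&3=2
halt.

2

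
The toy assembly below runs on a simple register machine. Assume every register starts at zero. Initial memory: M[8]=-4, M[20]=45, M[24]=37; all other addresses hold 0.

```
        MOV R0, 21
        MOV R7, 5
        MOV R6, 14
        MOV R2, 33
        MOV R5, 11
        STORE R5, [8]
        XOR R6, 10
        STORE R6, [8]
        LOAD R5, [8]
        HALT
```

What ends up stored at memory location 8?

after MOV R0, 21: R0=21
after MOV R7, 5: R7=5
after MOV R6, 14: R6=14
after MOV R2, 33: R2=33
after MOV R5, 11: R5=11
STORE R5, [8] → M[8]=11
after XOR R6, 10: R6=14^10=4
STORE R6, [8] → M[8]=4
after LOAD R5, [8]: R5=M[8]=4
halt.

4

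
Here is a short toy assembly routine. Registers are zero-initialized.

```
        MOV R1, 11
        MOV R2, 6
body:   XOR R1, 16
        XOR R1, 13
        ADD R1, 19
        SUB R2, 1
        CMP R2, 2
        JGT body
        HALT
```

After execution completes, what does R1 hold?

131

R1=11
R2=6
R1=11^16=27
R1=27^13=22
R1=22+19=41
R2=6-1=5
CMP R2, 2  (cmp 5,2)
JGT body: taken
R1=41^16=57
R1=57^13=52
R1=52+19=71
R2=5-1=4
CMP R2, 2  (cmp 4,2)
JGT body: taken
R1=71^16=87
R1=87^13=90
R1=90+19=109
R2=4-1=3
CMP R2, 2  (cmp 3,2)
JGT body: taken
R1=109^16=125
R1=125^13=112
R1=112+19=131
R2=3-1=2
CMP R2, 2  (cmp 2,2)
JGT body: not taken
halt.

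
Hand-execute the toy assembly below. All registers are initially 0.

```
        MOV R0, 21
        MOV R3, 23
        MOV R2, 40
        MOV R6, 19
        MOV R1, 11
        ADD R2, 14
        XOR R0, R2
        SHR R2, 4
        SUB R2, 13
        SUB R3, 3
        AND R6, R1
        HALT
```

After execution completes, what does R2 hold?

R0=21
R3=23
R2=40
R6=19
R1=11
R2=40+14=54
R0=21^54=35
R2=54>>4=3
R2=3-13=-10
R3=23-3=20
R6=19&11=3
halt.

-10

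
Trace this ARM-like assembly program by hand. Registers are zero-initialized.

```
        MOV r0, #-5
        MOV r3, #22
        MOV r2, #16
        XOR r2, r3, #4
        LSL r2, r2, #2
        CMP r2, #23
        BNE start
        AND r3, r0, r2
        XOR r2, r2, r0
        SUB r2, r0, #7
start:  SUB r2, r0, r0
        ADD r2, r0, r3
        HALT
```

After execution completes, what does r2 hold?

after MOV r0, #-5: r0=-5
after MOV r3, #22: r3=22
after MOV r2, #16: r2=16
after XOR r2, r3, #4: r2=22^4=18
after LSL r2, r2, #2: r2=18<<2=72
CMP r2, #23  (cmp 72,23)
BNE start: taken
after SUB r2, r0, r0: r2=(-5)-(-5)=0
after ADD r2, r0, r3: r2=(-5)+22=17
halt.

17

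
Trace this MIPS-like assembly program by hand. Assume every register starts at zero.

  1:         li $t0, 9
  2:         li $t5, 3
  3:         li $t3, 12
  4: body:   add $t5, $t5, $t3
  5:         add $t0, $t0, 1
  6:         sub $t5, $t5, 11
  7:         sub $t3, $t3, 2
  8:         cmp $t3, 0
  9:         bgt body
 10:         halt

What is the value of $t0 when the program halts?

15

$t0=9
$t5=3
$t3=12
$t5=3+12=15
$t0=9+1=10
$t5=15-11=4
$t3=12-2=10
cmp $t3, 0  (cmp 10,0)
bgt body: taken
$t5=4+10=14
$t0=10+1=11
$t5=14-11=3
$t3=10-2=8
cmp $t3, 0  (cmp 8,0)
bgt body: taken
$t5=3+8=11
$t0=11+1=12
$t5=11-11=0
$t3=8-2=6
cmp $t3, 0  (cmp 6,0)
bgt body: taken
$t5=0+6=6
$t0=12+1=13
$t5=6-11=-5
$t3=6-2=4
cmp $t3, 0  (cmp 4,0)
bgt body: taken
$t5=(-5)+4=-1
$t0=13+1=14
$t5=(-1)-11=-12
$t3=4-2=2
cmp $t3, 0  (cmp 2,0)
bgt body: taken
$t5=(-12)+2=-10
$t0=14+1=15
$t5=(-10)-11=-21
$t3=2-2=0
cmp $t3, 0  (cmp 0,0)
bgt body: not taken
halt.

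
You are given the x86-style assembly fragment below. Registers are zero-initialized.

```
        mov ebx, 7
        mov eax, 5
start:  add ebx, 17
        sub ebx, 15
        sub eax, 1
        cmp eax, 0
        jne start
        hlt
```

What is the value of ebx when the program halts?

ebx=7
eax=5
ebx=7+17=24
ebx=24-15=9
eax=5-1=4
cmp eax, 0  (cmp 4,0)
jne start: taken
ebx=9+17=26
ebx=26-15=11
eax=4-1=3
cmp eax, 0  (cmp 3,0)
jne start: taken
ebx=11+17=28
ebx=28-15=13
eax=3-1=2
cmp eax, 0  (cmp 2,0)
jne start: taken
ebx=13+17=30
ebx=30-15=15
eax=2-1=1
cmp eax, 0  (cmp 1,0)
jne start: taken
ebx=15+17=32
ebx=32-15=17
eax=1-1=0
cmp eax, 0  (cmp 0,0)
jne start: not taken
halt.

17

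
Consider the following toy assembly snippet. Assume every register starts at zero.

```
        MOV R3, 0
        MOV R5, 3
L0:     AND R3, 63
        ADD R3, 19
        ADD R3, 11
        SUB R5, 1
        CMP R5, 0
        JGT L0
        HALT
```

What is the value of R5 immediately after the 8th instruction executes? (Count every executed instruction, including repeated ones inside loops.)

MOV R3, 0 → R3=0
MOV R5, 3 → R5=3
AND R3, 63 → R3=0&63=0
ADD R3, 19 → R3=0+19=19
ADD R3, 11 → R3=19+11=30
SUB R5, 1 → R5=3-1=2
CMP R5, 0  (cmp 2,0)
JGT L0: taken
After step 8: R5 = 2.

2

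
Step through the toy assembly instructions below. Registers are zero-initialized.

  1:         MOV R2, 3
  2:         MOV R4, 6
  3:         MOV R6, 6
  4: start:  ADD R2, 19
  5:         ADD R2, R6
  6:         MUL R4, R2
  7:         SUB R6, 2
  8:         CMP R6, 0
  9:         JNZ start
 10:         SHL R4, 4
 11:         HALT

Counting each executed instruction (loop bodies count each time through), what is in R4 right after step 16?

8568

R2=3
R4=6
R6=6
R2=3+19=22
R2=22+6=28
R4=6*28=168
R6=6-2=4
CMP R6, 0  (cmp 4,0)
JNZ start: taken
R2=28+19=47
R2=47+4=51
R4=168*51=8568
R6=4-2=2
CMP R6, 0  (cmp 2,0)
JNZ start: taken
R2=51+19=70
After step 16: R4 = 8568.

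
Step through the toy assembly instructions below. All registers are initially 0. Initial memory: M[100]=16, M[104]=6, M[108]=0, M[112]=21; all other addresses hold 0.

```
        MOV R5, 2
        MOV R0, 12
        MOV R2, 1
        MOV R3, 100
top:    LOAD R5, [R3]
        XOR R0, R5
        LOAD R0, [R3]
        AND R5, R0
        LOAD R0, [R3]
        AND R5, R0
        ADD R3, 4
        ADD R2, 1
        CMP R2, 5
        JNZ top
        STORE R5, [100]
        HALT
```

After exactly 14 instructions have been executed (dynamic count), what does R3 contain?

R5=2
R0=12
R2=1
R3=100
R5=M[100]=16
R0=12^16=28
R0=M[100]=16
R5=16&16=16
R0=M[100]=16
R5=16&16=16
R3=100+4=104
R2=1+1=2
CMP R2, 5  (cmp 2,5)
JNZ top: taken
After step 14: R3 = 104.

104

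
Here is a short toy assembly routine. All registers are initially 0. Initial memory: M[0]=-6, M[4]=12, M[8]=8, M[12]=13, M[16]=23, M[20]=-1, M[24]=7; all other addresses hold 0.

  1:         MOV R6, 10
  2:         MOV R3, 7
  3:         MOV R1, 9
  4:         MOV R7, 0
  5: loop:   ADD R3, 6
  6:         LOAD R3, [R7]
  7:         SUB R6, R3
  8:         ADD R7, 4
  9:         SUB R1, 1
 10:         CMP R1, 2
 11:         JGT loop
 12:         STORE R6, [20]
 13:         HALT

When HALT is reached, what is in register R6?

after MOV R6, 10: R6=10
after MOV R3, 7: R3=7
after MOV R1, 9: R1=9
after MOV R7, 0: R7=0
after ADD R3, 6: R3=7+6=13
after LOAD R3, [R7]: R3=M[0]=-6
after SUB R6, R3: R6=10-(-6)=16
after ADD R7, 4: R7=0+4=4
after SUB R1, 1: R1=9-1=8
CMP R1, 2  (cmp 8,2)
JGT loop: taken
after ADD R3, 6: R3=(-6)+6=0
after LOAD R3, [R7]: R3=M[4]=12
after SUB R6, R3: R6=16-12=4
after ADD R7, 4: R7=4+4=8
after SUB R1, 1: R1=8-1=7
CMP R1, 2  (cmp 7,2)
JGT loop: taken
after ADD R3, 6: R3=12+6=18
after LOAD R3, [R7]: R3=M[8]=8
after SUB R6, R3: R6=4-8=-4
after ADD R7, 4: R7=8+4=12
after SUB R1, 1: R1=7-1=6
CMP R1, 2  (cmp 6,2)
JGT loop: taken
after ADD R3, 6: R3=8+6=14
after LOAD R3, [R7]: R3=M[12]=13
after SUB R6, R3: R6=(-4)-13=-17
after ADD R7, 4: R7=12+4=16
after SUB R1, 1: R1=6-1=5
CMP R1, 2  (cmp 5,2)
JGT loop: taken
after ADD R3, 6: R3=13+6=19
after LOAD R3, [R7]: R3=M[16]=23
after SUB R6, R3: R6=(-17)-23=-40
after ADD R7, 4: R7=16+4=20
after SUB R1, 1: R1=5-1=4
CMP R1, 2  (cmp 4,2)
JGT loop: taken
after ADD R3, 6: R3=23+6=29
after LOAD R3, [R7]: R3=M[20]=-1
after SUB R6, R3: R6=(-40)-(-1)=-39
after ADD R7, 4: R7=20+4=24
after SUB R1, 1: R1=4-1=3
CMP R1, 2  (cmp 3,2)
JGT loop: taken
after ADD R3, 6: R3=(-1)+6=5
after LOAD R3, [R7]: R3=M[24]=7
after SUB R6, R3: R6=(-39)-7=-46
after ADD R7, 4: R7=24+4=28
after SUB R1, 1: R1=3-1=2
CMP R1, 2  (cmp 2,2)
JGT loop: not taken
STORE R6, [20] → M[20]=-46
halt.

-46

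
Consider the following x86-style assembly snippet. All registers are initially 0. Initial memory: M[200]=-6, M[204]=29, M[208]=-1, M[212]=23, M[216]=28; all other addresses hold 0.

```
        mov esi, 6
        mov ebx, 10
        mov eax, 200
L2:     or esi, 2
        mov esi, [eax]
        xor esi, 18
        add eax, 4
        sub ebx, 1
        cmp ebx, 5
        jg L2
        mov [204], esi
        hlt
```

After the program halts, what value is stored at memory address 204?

esi=6
ebx=10
eax=200
esi=6|2=6
esi=M[200]=-6
esi=(-6)^18=-24
eax=200+4=204
ebx=10-1=9
cmp ebx, 5  (cmp 9,5)
jg L2: taken
esi=(-24)|2=-22
esi=M[204]=29
esi=29^18=15
eax=204+4=208
ebx=9-1=8
cmp ebx, 5  (cmp 8,5)
jg L2: taken
esi=15|2=15
esi=M[208]=-1
esi=(-1)^18=-19
eax=208+4=212
ebx=8-1=7
cmp ebx, 5  (cmp 7,5)
jg L2: taken
esi=(-19)|2=-17
esi=M[212]=23
esi=23^18=5
eax=212+4=216
ebx=7-1=6
cmp ebx, 5  (cmp 6,5)
jg L2: taken
esi=5|2=7
esi=M[216]=28
esi=28^18=14
eax=216+4=220
ebx=6-1=5
cmp ebx, 5  (cmp 5,5)
jg L2: not taken
mov [204], esi → M[204]=14
halt.

14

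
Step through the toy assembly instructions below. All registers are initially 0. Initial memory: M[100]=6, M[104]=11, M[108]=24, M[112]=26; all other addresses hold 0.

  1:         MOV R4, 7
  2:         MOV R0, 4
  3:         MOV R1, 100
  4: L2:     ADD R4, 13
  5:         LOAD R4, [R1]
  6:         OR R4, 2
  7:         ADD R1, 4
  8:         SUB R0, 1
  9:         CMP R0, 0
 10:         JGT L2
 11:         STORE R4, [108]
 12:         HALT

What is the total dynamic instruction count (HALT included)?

33

MOV R4, 7 → R4=7
MOV R0, 4 → R0=4
MOV R1, 100 → R1=100
ADD R4, 13 → R4=7+13=20
LOAD R4, [R1] → R4=M[100]=6
OR R4, 2 → R4=6|2=6
ADD R1, 4 → R1=100+4=104
SUB R0, 1 → R0=4-1=3
CMP R0, 0  (cmp 3,0)
JGT L2: taken
ADD R4, 13 → R4=6+13=19
LOAD R4, [R1] → R4=M[104]=11
OR R4, 2 → R4=11|2=11
ADD R1, 4 → R1=104+4=108
SUB R0, 1 → R0=3-1=2
CMP R0, 0  (cmp 2,0)
JGT L2: taken
ADD R4, 13 → R4=11+13=24
LOAD R4, [R1] → R4=M[108]=24
OR R4, 2 → R4=24|2=26
ADD R1, 4 → R1=108+4=112
SUB R0, 1 → R0=2-1=1
CMP R0, 0  (cmp 1,0)
JGT L2: taken
ADD R4, 13 → R4=26+13=39
LOAD R4, [R1] → R4=M[112]=26
OR R4, 2 → R4=26|2=26
ADD R1, 4 → R1=112+4=116
SUB R0, 1 → R0=1-1=0
CMP R0, 0  (cmp 0,0)
JGT L2: not taken
STORE R4, [108] → M[108]=26
halt.
Total executed instructions: 33.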